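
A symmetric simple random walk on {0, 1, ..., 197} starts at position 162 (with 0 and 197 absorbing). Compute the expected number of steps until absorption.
E[τ | X_0 = 162] = 5670

Let v_k = E[τ | X_0 = k]. Boundary: v_0 = v_197 = 0. Recurrence: v_k = 1 + (v_{k-1} + v_{k+1})/2 for 1 ≤ k ≤ 196. The particular solution to v_k − (v_{k-1} + v_{k+1})/2 = 1 is v_k = −k^2. Adding homogeneous solution A + B k and matching boundaries gives v_k = k (197 − k). Substituting k = 162: v_162 = 162 · 35 = 5670.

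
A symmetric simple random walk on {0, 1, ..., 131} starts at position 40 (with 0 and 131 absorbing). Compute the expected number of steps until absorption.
E[τ | X_0 = 40] = 3640

Let v_k = E[τ | X_0 = k]. Boundary: v_0 = v_131 = 0. Recurrence: v_k = 1 + (v_{k-1} + v_{k+1})/2 for 1 ≤ k ≤ 130. The particular solution to v_k − (v_{k-1} + v_{k+1})/2 = 1 is v_k = −k^2. Adding homogeneous solution A + B k and matching boundaries gives v_k = k (131 − k). Substituting k = 40: v_40 = 40 · 91 = 3640.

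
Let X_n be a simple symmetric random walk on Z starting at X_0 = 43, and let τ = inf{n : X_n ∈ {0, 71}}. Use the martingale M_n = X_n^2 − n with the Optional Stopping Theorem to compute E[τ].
E[τ] = 1204

M_n = X_n^2 − n is a martingale (since E[X_{n+1}^2 | F_n] = X_n^2 + 1). By OST (τ has finite mean in a bounded region), E[M_τ] = E[M_0] = X_0^2 − 0 = 43^2 = 1849. Also E[M_τ] = E[X_τ^2] − E[τ]. The walk exits at 0 or 71, with P(hit 71 first) = 43/71, so E[X_τ^2] = 71^2 · 43/71 + 0 = 3053. Thus E[τ] = E[X_τ^2] − E[M_τ] = 3053 − 1849 = 1204 = 43(71 − 43) = 1204.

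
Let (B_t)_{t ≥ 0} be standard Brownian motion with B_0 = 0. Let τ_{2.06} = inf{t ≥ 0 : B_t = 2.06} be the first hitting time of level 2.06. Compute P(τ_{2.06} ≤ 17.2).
P(τ_{2.06} ≤ 17.2) = 2(1 − Φ(2.06/√17.2)) = 2(1 − Φ(0.4967)) ≈ 0.6194

By the reflection principle for standard BM, P(τ_b ≤ t) = 2 · P(B_t ≥ b). Since B_t ~ N(0, t), P(B_t ≥ 2.06) = 1 − Φ(2.06/√t) = 1 − Φ(2.06/√17.2) = 1 − Φ(0.4967) ≈ 0.30970. Doubling: P(τ_{2.06} ≤ 17.2) ≈ 2 · 0.30970 = 0.61940 ≈ 0.6194.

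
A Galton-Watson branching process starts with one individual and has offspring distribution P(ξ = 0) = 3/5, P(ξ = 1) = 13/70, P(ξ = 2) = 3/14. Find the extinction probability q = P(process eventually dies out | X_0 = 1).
q = 1

Mean offspring μ = 0·3/5 + 1·13/70 + 2·3/14 = 43/70 ≤ 1. For μ ≤ 1 with offspring not concentrated at 1, the Galton-Watson process goes extinct almost surely, so q = 1.
(Algebraic check: The pgf is f(s) = 3/5 + 13/70·s + 3/14·s². The extinction probability q is the smallest fixed point of f in [0, 1]. Setting s = f(s):
  3/14·s² + (13/70 − 1)·s + 3/5 = 0
  3/14·s² − (3/5 + 3/14)·s + 3/5 = 0
which factors as (s − 1)·(3/14·s − 3/5) = 0, giving roots s = 1 and s = (3/5)/(3/14) = 14/5. Since 14/5 ≥ 1, the smallest root in [0, 1] is s = 1.)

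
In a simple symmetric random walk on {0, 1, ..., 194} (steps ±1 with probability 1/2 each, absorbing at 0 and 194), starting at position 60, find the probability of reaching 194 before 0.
P(hit 194 before 0) = 60/194 = 30/97

Let u_k = P(hit 194 before 0 | start at k). Then u_0 = 0, u_194 = 1, and u_k = u_{k-1}/2 + u_{k+1}/2 for 1 ≤ k ≤ 193. This harmonic recurrence is solved by u_k = k/194, giving u_60 = 60/194 = 30/97.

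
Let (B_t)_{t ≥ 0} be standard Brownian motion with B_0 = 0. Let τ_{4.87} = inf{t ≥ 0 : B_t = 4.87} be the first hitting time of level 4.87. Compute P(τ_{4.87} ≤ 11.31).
P(τ_{4.87} ≤ 11.31) = 2(1 − Φ(4.87/√11.31)) = 2(1 − Φ(1.4481)) ≈ 0.1476

By the reflection principle for standard BM, P(τ_b ≤ t) = 2 · P(B_t ≥ b). Since B_t ~ N(0, t), P(B_t ≥ 4.87) = 1 − Φ(4.87/√t) = 1 − Φ(4.87/√11.31) = 1 − Φ(1.4481) ≈ 0.07379. Doubling: P(τ_{4.87} ≤ 11.31) ≈ 2 · 0.07379 = 0.14758 ≈ 0.1476.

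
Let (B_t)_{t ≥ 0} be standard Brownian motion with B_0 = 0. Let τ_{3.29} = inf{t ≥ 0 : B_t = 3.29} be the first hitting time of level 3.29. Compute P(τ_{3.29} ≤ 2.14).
P(τ_{3.29} ≤ 2.14) = 2(1 − Φ(3.29/√2.14)) = 2(1 − Φ(2.2490)) ≈ 0.0245

By the reflection principle for standard BM, P(τ_b ≤ t) = 2 · P(B_t ≥ b). Since B_t ~ N(0, t), P(B_t ≥ 3.29) = 1 − Φ(3.29/√t) = 1 − Φ(3.29/√2.14) = 1 − Φ(2.2490) ≈ 0.01226. Doubling: P(τ_{3.29} ≤ 2.14) ≈ 2 · 0.01226 = 0.02452 ≈ 0.0245.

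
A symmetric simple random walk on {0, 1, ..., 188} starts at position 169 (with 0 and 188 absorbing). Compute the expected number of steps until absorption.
E[τ | X_0 = 169] = 3211

Let v_k = E[τ | X_0 = k]. Boundary: v_0 = v_188 = 0. Recurrence: v_k = 1 + (v_{k-1} + v_{k+1})/2 for 1 ≤ k ≤ 187. The particular solution to v_k − (v_{k-1} + v_{k+1})/2 = 1 is v_k = −k^2. Adding homogeneous solution A + B k and matching boundaries gives v_k = k (188 − k). Substituting k = 169: v_169 = 169 · 19 = 3211.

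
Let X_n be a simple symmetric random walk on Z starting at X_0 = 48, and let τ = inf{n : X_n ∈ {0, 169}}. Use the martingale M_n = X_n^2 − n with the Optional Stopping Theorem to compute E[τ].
E[τ] = 5808

M_n = X_n^2 − n is a martingale (since E[X_{n+1}^2 | F_n] = X_n^2 + 1). By OST (τ has finite mean in a bounded region), E[M_τ] = E[M_0] = X_0^2 − 0 = 48^2 = 2304. Also E[M_τ] = E[X_τ^2] − E[τ]. The walk exits at 0 or 169, with P(hit 169 first) = 48/169, so E[X_τ^2] = 169^2 · 48/169 + 0 = 8112. Thus E[τ] = E[X_τ^2] − E[M_τ] = 8112 − 2304 = 5808 = 48(169 − 48) = 5808.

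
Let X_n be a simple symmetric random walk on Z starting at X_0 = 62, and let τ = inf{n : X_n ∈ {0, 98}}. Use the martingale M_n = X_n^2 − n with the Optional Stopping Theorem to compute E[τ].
E[τ] = 2232

M_n = X_n^2 − n is a martingale (since E[X_{n+1}^2 | F_n] = X_n^2 + 1). By OST (τ has finite mean in a bounded region), E[M_τ] = E[M_0] = X_0^2 − 0 = 62^2 = 3844. Also E[M_τ] = E[X_τ^2] − E[τ]. The walk exits at 0 or 98, with P(hit 98 first) = 62/98, so E[X_τ^2] = 98^2 · 62/98 + 0 = 6076. Thus E[τ] = E[X_τ^2] − E[M_τ] = 6076 − 3844 = 2232 = 62(98 − 62) = 2232.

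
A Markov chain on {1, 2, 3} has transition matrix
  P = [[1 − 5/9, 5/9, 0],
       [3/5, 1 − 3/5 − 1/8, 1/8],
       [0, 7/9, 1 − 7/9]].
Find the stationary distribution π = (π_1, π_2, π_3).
π = (1512/3137, 1400/3137, 225/3137)

This is a birth-death chain on three states, which satisfies detailed balance: π_1 · P_{12} = π_2 · P_{21} and π_2 · P_{23} = π_3 · P_{32}.
From π_1 · 5/9 = π_2 · 3/5: π_2/π_1 = (5/9)/(3/5) = 25/27.
From π_2 · 1/8 = π_3 · 7/9: π_3/π_2 = (1/8)/(7/9) = 9/56.
Take π_1 proportional to 1; then unnormalized π = (1, 25/27, 25/168). Normalize by dividing by the sum 3137/1512:
  π = (1512/3137, 1400/3137, 225/3137).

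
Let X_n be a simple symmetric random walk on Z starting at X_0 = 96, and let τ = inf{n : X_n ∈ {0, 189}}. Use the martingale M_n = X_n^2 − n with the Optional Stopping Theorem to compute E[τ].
E[τ] = 8928

M_n = X_n^2 − n is a martingale (since E[X_{n+1}^2 | F_n] = X_n^2 + 1). By OST (τ has finite mean in a bounded region), E[M_τ] = E[M_0] = X_0^2 − 0 = 96^2 = 9216. Also E[M_τ] = E[X_τ^2] − E[τ]. The walk exits at 0 or 189, with P(hit 189 first) = 96/189, so E[X_τ^2] = 189^2 · 96/189 + 0 = 18144. Thus E[τ] = E[X_τ^2] − E[M_τ] = 18144 − 9216 = 8928 = 96(189 − 96) = 8928.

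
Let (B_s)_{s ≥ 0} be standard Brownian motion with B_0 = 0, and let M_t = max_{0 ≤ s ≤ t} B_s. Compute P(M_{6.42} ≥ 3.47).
P(M_{6.42} ≥ 3.47) = 2·P(B_{6.42} ≥ 3.47) = 2(1 − Φ(3.47/√6.42)) ≈ 0.1708

By the reflection principle for Brownian motion, P(M_t ≥ a) = 2 · P(B_t ≥ a) for a ≥ 0. Since B_t ~ N(0, t), P(B_t ≥ 3.47) = 1 − Φ(3.47/√t) = 1 − Φ(3.47/√6.42) = 1 − Φ(1.3695). So
  P(M_{6.42} ≥ 3.47) = 2(1 − Φ(1.3695)) ≈ 0.1708.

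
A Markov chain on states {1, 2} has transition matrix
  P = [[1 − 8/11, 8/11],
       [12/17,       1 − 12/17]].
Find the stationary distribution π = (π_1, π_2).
π_1 = 33/67, π_2 = 34/67

Solve πP = π with π_1 + π_2 = 1. From πP = π: π_1 · (1 − 8/11) + π_2 · 12/17 = π_1 ⇒ π_2 · 12/17 = π_1 · 8/11 ⇒ π_2/π_1 = (8/11)/(12/17) = 34/33. Together with π_1 + π_2 = 1:
  π_1 = (12/17)/(8/11 + 12/17) = (12/17)/(268/187) = 33/67,
  π_2 = (8/11)/(8/11 + 12/17) = (8/11)/(268/187) = 34/67.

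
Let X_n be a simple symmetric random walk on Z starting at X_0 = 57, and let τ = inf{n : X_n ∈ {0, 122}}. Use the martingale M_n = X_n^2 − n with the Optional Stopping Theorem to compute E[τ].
E[τ] = 3705

M_n = X_n^2 − n is a martingale (since E[X_{n+1}^2 | F_n] = X_n^2 + 1). By OST (τ has finite mean in a bounded region), E[M_τ] = E[M_0] = X_0^2 − 0 = 57^2 = 3249. Also E[M_τ] = E[X_τ^2] − E[τ]. The walk exits at 0 or 122, with P(hit 122 first) = 57/122, so E[X_τ^2] = 122^2 · 57/122 + 0 = 6954. Thus E[τ] = E[X_τ^2] − E[M_τ] = 6954 − 3249 = 3705 = 57(122 − 57) = 3705.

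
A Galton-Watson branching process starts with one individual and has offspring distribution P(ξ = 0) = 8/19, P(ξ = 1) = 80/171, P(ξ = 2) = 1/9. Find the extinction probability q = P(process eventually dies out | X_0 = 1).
q = 1

Mean offspring μ = 0·8/19 + 1·80/171 + 2·1/9 = 118/171 ≤ 1. For μ ≤ 1 with offspring not concentrated at 1, the Galton-Watson process goes extinct almost surely, so q = 1.
(Algebraic check: The pgf is f(s) = 8/19 + 80/171·s + 1/9·s². The extinction probability q is the smallest fixed point of f in [0, 1]. Setting s = f(s):
  1/9·s² + (80/171 − 1)·s + 8/19 = 0
  1/9·s² − (8/19 + 1/9)·s + 8/19 = 0
which factors as (s − 1)·(1/9·s − 8/19) = 0, giving roots s = 1 and s = (8/19)/(1/9) = 72/19. Since 72/19 ≥ 1, the smallest root in [0, 1] is s = 1.)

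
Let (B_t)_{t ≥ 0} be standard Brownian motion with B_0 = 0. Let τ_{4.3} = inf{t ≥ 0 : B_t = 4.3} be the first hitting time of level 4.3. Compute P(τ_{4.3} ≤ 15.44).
P(τ_{4.3} ≤ 15.44) = 2(1 − Φ(4.3/√15.44)) = 2(1 − Φ(1.0943)) ≈ 0.2738

By the reflection principle for standard BM, P(τ_b ≤ t) = 2 · P(B_t ≥ b). Since B_t ~ N(0, t), P(B_t ≥ 4.3) = 1 − Φ(4.3/√t) = 1 − Φ(4.3/√15.44) = 1 − Φ(1.0943) ≈ 0.13691. Doubling: P(τ_{4.3} ≤ 15.44) ≈ 2 · 0.13691 = 0.27382 ≈ 0.2738.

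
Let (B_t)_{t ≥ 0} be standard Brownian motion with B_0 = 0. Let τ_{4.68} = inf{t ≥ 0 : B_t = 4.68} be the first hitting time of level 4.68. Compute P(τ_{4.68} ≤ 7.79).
P(τ_{4.68} ≤ 7.79) = 2(1 − Φ(4.68/√7.79)) = 2(1 − Φ(1.6768)) ≈ 0.0936

By the reflection principle for standard BM, P(τ_b ≤ t) = 2 · P(B_t ≥ b). Since B_t ~ N(0, t), P(B_t ≥ 4.68) = 1 − Φ(4.68/√t) = 1 − Φ(4.68/√7.79) = 1 − Φ(1.6768) ≈ 0.04679. Doubling: P(τ_{4.68} ≤ 7.79) ≈ 2 · 0.04679 = 0.09358 ≈ 0.0936.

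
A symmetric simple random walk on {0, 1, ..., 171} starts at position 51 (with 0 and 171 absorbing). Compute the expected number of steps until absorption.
E[τ | X_0 = 51] = 6120

Let v_k = E[τ | X_0 = k]. Boundary: v_0 = v_171 = 0. Recurrence: v_k = 1 + (v_{k-1} + v_{k+1})/2 for 1 ≤ k ≤ 170. The particular solution to v_k − (v_{k-1} + v_{k+1})/2 = 1 is v_k = −k^2. Adding homogeneous solution A + B k and matching boundaries gives v_k = k (171 − k). Substituting k = 51: v_51 = 51 · 120 = 6120.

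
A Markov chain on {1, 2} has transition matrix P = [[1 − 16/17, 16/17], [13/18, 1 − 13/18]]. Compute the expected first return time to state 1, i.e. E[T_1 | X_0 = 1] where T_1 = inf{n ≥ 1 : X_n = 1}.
E[T_1 | X_0 = 1] = 1/π_1 = 509/221

For an irreducible recurrent Markov chain with stationary distribution π, E[T_i | X_0 = i] = 1/π_i (Kac's formula). Here π_1 = (13/18)/(16/17 + 13/18) = (13/18)/(509/306) = 221/509, so E[T_1 | X_0 = 1] = 1/π_1 = (16/17 + 13/18)/(13/18) = (509/306)/(13/18) = 509/221.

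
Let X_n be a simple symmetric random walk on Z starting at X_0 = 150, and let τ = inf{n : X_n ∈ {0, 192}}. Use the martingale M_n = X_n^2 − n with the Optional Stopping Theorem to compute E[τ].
E[τ] = 6300

M_n = X_n^2 − n is a martingale (since E[X_{n+1}^2 | F_n] = X_n^2 + 1). By OST (τ has finite mean in a bounded region), E[M_τ] = E[M_0] = X_0^2 − 0 = 150^2 = 22500. Also E[M_τ] = E[X_τ^2] − E[τ]. The walk exits at 0 or 192, with P(hit 192 first) = 150/192, so E[X_τ^2] = 192^2 · 150/192 + 0 = 28800. Thus E[τ] = E[X_τ^2] − E[M_τ] = 28800 − 22500 = 6300 = 150(192 − 150) = 6300.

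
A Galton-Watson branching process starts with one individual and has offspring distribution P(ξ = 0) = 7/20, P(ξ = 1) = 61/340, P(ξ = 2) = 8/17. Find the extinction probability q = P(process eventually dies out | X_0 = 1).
q = 119/160

The pgf is f(s) = 7/20 + 61/340·s + 8/17·s². The extinction probability q is the smallest fixed point of f in [0, 1]. Setting s = f(s):
  8/17·s² + (61/340 − 1)·s + 7/20 = 0
  8/17·s² − (7/20 + 8/17)·s + 7/20 = 0
which factors as (s − 1)·(8/17·s − 7/20) = 0, giving roots s = 1 and s = (7/20)/(8/17) = 119/160.
Mean offspring μ = 61/340 + 2·8/17 = 381/340 > 1 (supercritical), so q < 1. The extinction probability is the smaller root: q = (7/20)/(8/17) = 119/160.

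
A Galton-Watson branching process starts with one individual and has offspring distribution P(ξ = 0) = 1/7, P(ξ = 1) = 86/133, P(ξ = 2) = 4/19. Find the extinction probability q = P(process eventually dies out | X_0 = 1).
q = 19/28

The pgf is f(s) = 1/7 + 86/133·s + 4/19·s². The extinction probability q is the smallest fixed point of f in [0, 1]. Setting s = f(s):
  4/19·s² + (86/133 − 1)·s + 1/7 = 0
  4/19·s² − (1/7 + 4/19)·s + 1/7 = 0
which factors as (s − 1)·(4/19·s − 1/7) = 0, giving roots s = 1 and s = (1/7)/(4/19) = 19/28.
Mean offspring μ = 86/133 + 2·4/19 = 142/133 > 1 (supercritical), so q < 1. The extinction probability is the smaller root: q = (1/7)/(4/19) = 19/28.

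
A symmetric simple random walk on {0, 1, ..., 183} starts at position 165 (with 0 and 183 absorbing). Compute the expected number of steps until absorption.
E[τ | X_0 = 165] = 2970

Let v_k = E[τ | X_0 = k]. Boundary: v_0 = v_183 = 0. Recurrence: v_k = 1 + (v_{k-1} + v_{k+1})/2 for 1 ≤ k ≤ 182. The particular solution to v_k − (v_{k-1} + v_{k+1})/2 = 1 is v_k = −k^2. Adding homogeneous solution A + B k and matching boundaries gives v_k = k (183 − k). Substituting k = 165: v_165 = 165 · 18 = 2970.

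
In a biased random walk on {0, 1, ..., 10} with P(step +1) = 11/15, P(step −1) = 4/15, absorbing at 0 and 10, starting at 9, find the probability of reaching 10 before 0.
P(hit 10 before 0) = (1 − (4/11)^9) / (1 − (4/11)^10) = 3704934431/3705196575

Let u_k denote P(reach 10 before 0 | start at k). Boundary: u_0 = 0, u_10 = 1. Recurrence: u_k = 11/15·u_{k+1} + 4/15·u_{k-1} for 1 ≤ k ≤ 9. Try u_k = A + B·r^k with r = q/p = (4/15)/(11/15) = 4/11. Substitution satisfies the recurrence; boundary conditions give:
  u_k = (1 − r^k) / (1 − r^N) = (1 − (4/11)^9) / (1 − (4/11)^10) = 3704934431/3705196575.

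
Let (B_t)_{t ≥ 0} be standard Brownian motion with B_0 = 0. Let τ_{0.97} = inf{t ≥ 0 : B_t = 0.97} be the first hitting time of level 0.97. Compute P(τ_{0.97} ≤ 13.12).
P(τ_{0.97} ≤ 13.12) = 2(1 − Φ(0.97/√13.12)) = 2(1 − Φ(0.2678)) ≈ 0.7889

By the reflection principle for standard BM, P(τ_b ≤ t) = 2 · P(B_t ≥ b). Since B_t ~ N(0, t), P(B_t ≥ 0.97) = 1 − Φ(0.97/√t) = 1 − Φ(0.97/√13.12) = 1 − Φ(0.2678) ≈ 0.39443. Doubling: P(τ_{0.97} ≤ 13.12) ≈ 2 · 0.39443 = 0.78886 ≈ 0.7889.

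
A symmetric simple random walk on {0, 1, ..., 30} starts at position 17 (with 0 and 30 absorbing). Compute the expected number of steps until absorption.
E[τ | X_0 = 17] = 221

Let v_k = E[τ | X_0 = k]. Boundary: v_0 = v_30 = 0. Recurrence: v_k = 1 + (v_{k-1} + v_{k+1})/2 for 1 ≤ k ≤ 29. The particular solution to v_k − (v_{k-1} + v_{k+1})/2 = 1 is v_k = −k^2. Adding homogeneous solution A + B k and matching boundaries gives v_k = k (30 − k). Substituting k = 17: v_17 = 17 · 13 = 221.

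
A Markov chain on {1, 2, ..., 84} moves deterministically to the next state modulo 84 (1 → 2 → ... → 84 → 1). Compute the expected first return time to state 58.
E[T_58 | X_0 = 58] = 84

The chain cycles deterministically, so starting at state 58 it returns in exactly 84 steps. Equivalently, the stationary distribution is uniform π_j = 1/84 for every state j, so by Kac's formula E[T_58] = 1/π_58 = 84.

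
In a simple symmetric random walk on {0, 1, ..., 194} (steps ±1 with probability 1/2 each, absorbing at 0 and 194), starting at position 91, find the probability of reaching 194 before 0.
P(hit 194 before 0) = 91/194

Let u_k = P(hit 194 before 0 | start at k). Then u_0 = 0, u_194 = 1, and u_k = u_{k-1}/2 + u_{k+1}/2 for 1 ≤ k ≤ 193. This harmonic recurrence is solved by u_k = k/194, giving u_91 = 91/194.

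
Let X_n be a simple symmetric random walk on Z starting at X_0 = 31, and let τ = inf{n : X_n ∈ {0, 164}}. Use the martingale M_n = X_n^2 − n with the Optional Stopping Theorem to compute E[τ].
E[τ] = 4123

M_n = X_n^2 − n is a martingale (since E[X_{n+1}^2 | F_n] = X_n^2 + 1). By OST (τ has finite mean in a bounded region), E[M_τ] = E[M_0] = X_0^2 − 0 = 31^2 = 961. Also E[M_τ] = E[X_τ^2] − E[τ]. The walk exits at 0 or 164, with P(hit 164 first) = 31/164, so E[X_τ^2] = 164^2 · 31/164 + 0 = 5084. Thus E[τ] = E[X_τ^2] − E[M_τ] = 5084 − 961 = 4123 = 31(164 − 31) = 4123.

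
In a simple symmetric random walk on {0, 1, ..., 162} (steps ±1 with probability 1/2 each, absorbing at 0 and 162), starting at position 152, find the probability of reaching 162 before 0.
P(hit 162 before 0) = 152/162 = 76/81

Let u_k = P(hit 162 before 0 | start at k). Then u_0 = 0, u_162 = 1, and u_k = u_{k-1}/2 + u_{k+1}/2 for 1 ≤ k ≤ 161. This harmonic recurrence is solved by u_k = k/162, giving u_152 = 152/162 = 76/81.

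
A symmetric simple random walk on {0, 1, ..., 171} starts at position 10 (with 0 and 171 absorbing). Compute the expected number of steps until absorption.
E[τ | X_0 = 10] = 1610

Let v_k = E[τ | X_0 = k]. Boundary: v_0 = v_171 = 0. Recurrence: v_k = 1 + (v_{k-1} + v_{k+1})/2 for 1 ≤ k ≤ 170. The particular solution to v_k − (v_{k-1} + v_{k+1})/2 = 1 is v_k = −k^2. Adding homogeneous solution A + B k and matching boundaries gives v_k = k (171 − k). Substituting k = 10: v_10 = 10 · 161 = 1610.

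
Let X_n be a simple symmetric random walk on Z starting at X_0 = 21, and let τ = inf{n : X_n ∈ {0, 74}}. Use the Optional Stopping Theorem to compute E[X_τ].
E[X_τ] = 21

X_n is a martingale and τ is a bounded-mean stopping time (indeed τ is finite a.s. with bounded expectation since the walk is in a bounded region). By the OST, E[X_τ] = E[X_0] = 21. Equivalently: E[X_τ] = 74 · P(hit 74 first) + 0 · P(hit 0 first) = 74 · (21/74) = 21.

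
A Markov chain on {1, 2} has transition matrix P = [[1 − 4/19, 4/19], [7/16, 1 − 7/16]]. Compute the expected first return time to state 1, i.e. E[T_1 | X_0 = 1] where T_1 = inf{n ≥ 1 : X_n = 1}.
E[T_1 | X_0 = 1] = 1/π_1 = 197/133

For an irreducible recurrent Markov chain with stationary distribution π, E[T_i | X_0 = i] = 1/π_i (Kac's formula). Here π_1 = (7/16)/(4/19 + 7/16) = (7/16)/(197/304) = 133/197, so E[T_1 | X_0 = 1] = 1/π_1 = (4/19 + 7/16)/(7/16) = (197/304)/(7/16) = 197/133.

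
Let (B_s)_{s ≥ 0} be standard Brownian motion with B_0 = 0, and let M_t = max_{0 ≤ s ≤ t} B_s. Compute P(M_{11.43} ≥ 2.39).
P(M_{11.43} ≥ 2.39) = 2·P(B_{11.43} ≥ 2.39) = 2(1 − Φ(2.39/√11.43)) ≈ 0.4796

By the reflection principle for Brownian motion, P(M_t ≥ a) = 2 · P(B_t ≥ a) for a ≥ 0. Since B_t ~ N(0, t), P(B_t ≥ 2.39) = 1 − Φ(2.39/√t) = 1 − Φ(2.39/√11.43) = 1 − Φ(0.7069). So
  P(M_{11.43} ≥ 2.39) = 2(1 − Φ(0.7069)) ≈ 0.4796.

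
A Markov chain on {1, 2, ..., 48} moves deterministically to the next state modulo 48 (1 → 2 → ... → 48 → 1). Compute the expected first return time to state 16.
E[T_16 | X_0 = 16] = 48

The chain cycles deterministically, so starting at state 16 it returns in exactly 48 steps. Equivalently, the stationary distribution is uniform π_j = 1/48 for every state j, so by Kac's formula E[T_16] = 1/π_16 = 48.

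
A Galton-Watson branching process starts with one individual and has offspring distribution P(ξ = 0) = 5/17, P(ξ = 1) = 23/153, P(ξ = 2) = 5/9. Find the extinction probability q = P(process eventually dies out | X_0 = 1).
q = 9/17

The pgf is f(s) = 5/17 + 23/153·s + 5/9·s². The extinction probability q is the smallest fixed point of f in [0, 1]. Setting s = f(s):
  5/9·s² + (23/153 − 1)·s + 5/17 = 0
  5/9·s² − (5/17 + 5/9)·s + 5/17 = 0
which factors as (s − 1)·(5/9·s − 5/17) = 0, giving roots s = 1 and s = (5/17)/(5/9) = 9/17.
Mean offspring μ = 23/153 + 2·5/9 = 193/153 > 1 (supercritical), so q < 1. The extinction probability is the smaller root: q = (5/17)/(5/9) = 9/17.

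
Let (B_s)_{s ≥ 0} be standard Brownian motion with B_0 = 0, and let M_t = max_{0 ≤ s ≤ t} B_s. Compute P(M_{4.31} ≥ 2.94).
P(M_{4.31} ≥ 2.94) = 2·P(B_{4.31} ≥ 2.94) = 2(1 − Φ(2.94/√4.31)) ≈ 0.1567

By the reflection principle for Brownian motion, P(M_t ≥ a) = 2 · P(B_t ≥ a) for a ≥ 0. Since B_t ~ N(0, t), P(B_t ≥ 2.94) = 1 − Φ(2.94/√t) = 1 − Φ(2.94/√4.31) = 1 − Φ(1.4161). So
  P(M_{4.31} ≥ 2.94) = 2(1 − Φ(1.4161)) ≈ 0.1567.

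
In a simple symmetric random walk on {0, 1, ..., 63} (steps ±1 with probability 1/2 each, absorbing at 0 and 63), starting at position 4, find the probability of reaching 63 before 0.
P(hit 63 before 0) = 4/63

Let u_k = P(hit 63 before 0 | start at k). Then u_0 = 0, u_63 = 1, and u_k = u_{k-1}/2 + u_{k+1}/2 for 1 ≤ k ≤ 62. This harmonic recurrence is solved by u_k = k/63, giving u_4 = 4/63.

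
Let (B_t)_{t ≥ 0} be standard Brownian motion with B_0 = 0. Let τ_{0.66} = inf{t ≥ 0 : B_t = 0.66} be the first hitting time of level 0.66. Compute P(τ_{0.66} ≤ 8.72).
P(τ_{0.66} ≤ 8.72) = 2(1 − Φ(0.66/√8.72)) = 2(1 − Φ(0.2235)) ≈ 0.8231

By the reflection principle for standard BM, P(τ_b ≤ t) = 2 · P(B_t ≥ b). Since B_t ~ N(0, t), P(B_t ≥ 0.66) = 1 − Φ(0.66/√t) = 1 − Φ(0.66/√8.72) = 1 − Φ(0.2235) ≈ 0.41157. Doubling: P(τ_{0.66} ≤ 8.72) ≈ 2 · 0.41157 = 0.82314 ≈ 0.8231.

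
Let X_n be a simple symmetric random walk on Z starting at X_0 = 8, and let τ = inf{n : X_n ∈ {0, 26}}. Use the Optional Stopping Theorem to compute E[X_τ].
E[X_τ] = 8

X_n is a martingale and τ is a bounded-mean stopping time (indeed τ is finite a.s. with bounded expectation since the walk is in a bounded region). By the OST, E[X_τ] = E[X_0] = 8. Equivalently: E[X_τ] = 26 · P(hit 26 first) + 0 · P(hit 0 first) = 26 · (8/26) = 8.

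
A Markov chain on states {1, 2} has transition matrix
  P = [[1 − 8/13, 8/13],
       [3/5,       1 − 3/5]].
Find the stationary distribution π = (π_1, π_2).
π_1 = 39/79, π_2 = 40/79

Solve πP = π with π_1 + π_2 = 1. From πP = π: π_1 · (1 − 8/13) + π_2 · 3/5 = π_1 ⇒ π_2 · 3/5 = π_1 · 8/13 ⇒ π_2/π_1 = (8/13)/(3/5) = 40/39. Together with π_1 + π_2 = 1:
  π_1 = (3/5)/(8/13 + 3/5) = (3/5)/(79/65) = 39/79,
  π_2 = (8/13)/(8/13 + 3/5) = (8/13)/(79/65) = 40/79.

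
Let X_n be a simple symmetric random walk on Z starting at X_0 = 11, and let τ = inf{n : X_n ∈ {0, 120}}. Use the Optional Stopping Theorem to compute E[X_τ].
E[X_τ] = 11

X_n is a martingale and τ is a bounded-mean stopping time (indeed τ is finite a.s. with bounded expectation since the walk is in a bounded region). By the OST, E[X_τ] = E[X_0] = 11. Equivalently: E[X_τ] = 120 · P(hit 120 first) + 0 · P(hit 0 first) = 120 · (11/120) = 11.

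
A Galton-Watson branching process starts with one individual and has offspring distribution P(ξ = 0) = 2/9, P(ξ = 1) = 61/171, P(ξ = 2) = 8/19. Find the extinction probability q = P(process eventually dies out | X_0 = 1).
q = 19/36

The pgf is f(s) = 2/9 + 61/171·s + 8/19·s². The extinction probability q is the smallest fixed point of f in [0, 1]. Setting s = f(s):
  8/19·s² + (61/171 − 1)·s + 2/9 = 0
  8/19·s² − (2/9 + 8/19)·s + 2/9 = 0
which factors as (s − 1)·(8/19·s − 2/9) = 0, giving roots s = 1 and s = (2/9)/(8/19) = 19/36.
Mean offspring μ = 61/171 + 2·8/19 = 205/171 > 1 (supercritical), so q < 1. The extinction probability is the smaller root: q = (2/9)/(8/19) = 19/36.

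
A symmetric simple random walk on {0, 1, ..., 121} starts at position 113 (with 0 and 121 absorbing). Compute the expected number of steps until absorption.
E[τ | X_0 = 113] = 904

Let v_k = E[τ | X_0 = k]. Boundary: v_0 = v_121 = 0. Recurrence: v_k = 1 + (v_{k-1} + v_{k+1})/2 for 1 ≤ k ≤ 120. The particular solution to v_k − (v_{k-1} + v_{k+1})/2 = 1 is v_k = −k^2. Adding homogeneous solution A + B k and matching boundaries gives v_k = k (121 − k). Substituting k = 113: v_113 = 113 · 8 = 904.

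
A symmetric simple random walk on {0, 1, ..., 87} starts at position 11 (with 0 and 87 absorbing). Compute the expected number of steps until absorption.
E[τ | X_0 = 11] = 836

Let v_k = E[τ | X_0 = k]. Boundary: v_0 = v_87 = 0. Recurrence: v_k = 1 + (v_{k-1} + v_{k+1})/2 for 1 ≤ k ≤ 86. The particular solution to v_k − (v_{k-1} + v_{k+1})/2 = 1 is v_k = −k^2. Adding homogeneous solution A + B k and matching boundaries gives v_k = k (87 − k). Substituting k = 11: v_11 = 11 · 76 = 836.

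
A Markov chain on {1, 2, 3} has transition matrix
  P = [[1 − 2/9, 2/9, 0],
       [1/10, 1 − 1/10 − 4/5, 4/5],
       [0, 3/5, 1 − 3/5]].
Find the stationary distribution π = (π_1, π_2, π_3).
π = (27/167, 60/167, 80/167)

This is a birth-death chain on three states, which satisfies detailed balance: π_1 · P_{12} = π_2 · P_{21} and π_2 · P_{23} = π_3 · P_{32}.
From π_1 · 2/9 = π_2 · 1/10: π_2/π_1 = (2/9)/(1/10) = 20/9.
From π_2 · 4/5 = π_3 · 3/5: π_3/π_2 = (4/5)/(3/5) = 4/3.
Take π_1 proportional to 1; then unnormalized π = (1, 20/9, 80/27). Normalize by dividing by the sum 167/27:
  π = (27/167, 60/167, 80/167).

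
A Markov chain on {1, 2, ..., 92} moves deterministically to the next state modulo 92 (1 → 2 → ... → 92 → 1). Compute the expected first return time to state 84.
E[T_84 | X_0 = 84] = 92

The chain cycles deterministically, so starting at state 84 it returns in exactly 92 steps. Equivalently, the stationary distribution is uniform π_j = 1/92 for every state j, so by Kac's formula E[T_84] = 1/π_84 = 92.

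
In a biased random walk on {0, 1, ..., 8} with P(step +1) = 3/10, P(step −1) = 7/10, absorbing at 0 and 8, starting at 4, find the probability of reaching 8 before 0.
P(hit 8 before 0) = (1 − (7/3)^4) / (1 − (7/3)^8) = 81/2482

Let u_k denote P(reach 8 before 0 | start at k). Boundary: u_0 = 0, u_8 = 1. Recurrence: u_k = 3/10·u_{k+1} + 7/10·u_{k-1} for 1 ≤ k ≤ 7. Try u_k = A + B·r^k with r = q/p = (7/10)/(3/10) = 7/3. Substitution satisfies the recurrence; boundary conditions give:
  u_k = (1 − r^k) / (1 − r^N) = (1 − (7/3)^4) / (1 − (7/3)^8) = 81/2482.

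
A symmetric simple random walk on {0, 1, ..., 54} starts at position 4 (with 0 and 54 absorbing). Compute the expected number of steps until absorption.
E[τ | X_0 = 4] = 200

Let v_k = E[τ | X_0 = k]. Boundary: v_0 = v_54 = 0. Recurrence: v_k = 1 + (v_{k-1} + v_{k+1})/2 for 1 ≤ k ≤ 53. The particular solution to v_k − (v_{k-1} + v_{k+1})/2 = 1 is v_k = −k^2. Adding homogeneous solution A + B k and matching boundaries gives v_k = k (54 − k). Substituting k = 4: v_4 = 4 · 50 = 200.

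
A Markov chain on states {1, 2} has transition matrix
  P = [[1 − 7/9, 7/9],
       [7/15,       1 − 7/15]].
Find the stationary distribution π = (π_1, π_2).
π_1 = 3/8, π_2 = 5/8

Solve πP = π with π_1 + π_2 = 1. From πP = π: π_1 · (1 − 7/9) + π_2 · 7/15 = π_1 ⇒ π_2 · 7/15 = π_1 · 7/9 ⇒ π_2/π_1 = (7/9)/(7/15) = 5/3. Together with π_1 + π_2 = 1:
  π_1 = (7/15)/(7/9 + 7/15) = (7/15)/(56/45) = 3/8,
  π_2 = (7/9)/(7/9 + 7/15) = (7/9)/(56/45) = 5/8.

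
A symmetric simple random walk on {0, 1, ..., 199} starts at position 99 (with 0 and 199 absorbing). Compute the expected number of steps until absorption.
E[τ | X_0 = 99] = 9900

Let v_k = E[τ | X_0 = k]. Boundary: v_0 = v_199 = 0. Recurrence: v_k = 1 + (v_{k-1} + v_{k+1})/2 for 1 ≤ k ≤ 198. The particular solution to v_k − (v_{k-1} + v_{k+1})/2 = 1 is v_k = −k^2. Adding homogeneous solution A + B k and matching boundaries gives v_k = k (199 − k). Substituting k = 99: v_99 = 99 · 100 = 9900.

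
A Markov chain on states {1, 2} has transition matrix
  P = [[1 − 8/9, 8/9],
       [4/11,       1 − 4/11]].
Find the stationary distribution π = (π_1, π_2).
π_1 = 9/31, π_2 = 22/31

Solve πP = π with π_1 + π_2 = 1. From πP = π: π_1 · (1 − 8/9) + π_2 · 4/11 = π_1 ⇒ π_2 · 4/11 = π_1 · 8/9 ⇒ π_2/π_1 = (8/9)/(4/11) = 22/9. Together with π_1 + π_2 = 1:
  π_1 = (4/11)/(8/9 + 4/11) = (4/11)/(124/99) = 9/31,
  π_2 = (8/9)/(8/9 + 4/11) = (8/9)/(124/99) = 22/31.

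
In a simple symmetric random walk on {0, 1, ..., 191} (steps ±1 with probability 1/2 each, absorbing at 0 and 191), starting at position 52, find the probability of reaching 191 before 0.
P(hit 191 before 0) = 52/191

Let u_k = P(hit 191 before 0 | start at k). Then u_0 = 0, u_191 = 1, and u_k = u_{k-1}/2 + u_{k+1}/2 for 1 ≤ k ≤ 190. This harmonic recurrence is solved by u_k = k/191, giving u_52 = 52/191.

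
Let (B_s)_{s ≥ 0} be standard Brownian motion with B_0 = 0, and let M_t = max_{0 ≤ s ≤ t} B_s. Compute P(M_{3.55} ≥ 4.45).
P(M_{3.55} ≥ 4.45) = 2·P(B_{3.55} ≥ 4.45) = 2(1 − Φ(4.45/√3.55)) ≈ 0.0182

By the reflection principle for Brownian motion, P(M_t ≥ a) = 2 · P(B_t ≥ a) for a ≥ 0. Since B_t ~ N(0, t), P(B_t ≥ 4.45) = 1 − Φ(4.45/√t) = 1 − Φ(4.45/√3.55) = 1 − Φ(2.3618). So
  P(M_{3.55} ≥ 4.45) = 2(1 − Φ(2.3618)) ≈ 0.0182.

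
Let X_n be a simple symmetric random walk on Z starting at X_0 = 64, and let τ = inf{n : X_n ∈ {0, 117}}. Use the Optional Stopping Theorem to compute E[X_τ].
E[X_τ] = 64

X_n is a martingale and τ is a bounded-mean stopping time (indeed τ is finite a.s. with bounded expectation since the walk is in a bounded region). By the OST, E[X_τ] = E[X_0] = 64. Equivalently: E[X_τ] = 117 · P(hit 117 first) + 0 · P(hit 0 first) = 117 · (64/117) = 64.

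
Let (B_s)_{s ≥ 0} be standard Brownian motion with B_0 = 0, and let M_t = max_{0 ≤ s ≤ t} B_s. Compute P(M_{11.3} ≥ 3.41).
P(M_{11.3} ≥ 3.41) = 2·P(B_{11.3} ≥ 3.41) = 2(1 − Φ(3.41/√11.3)) ≈ 0.3104

By the reflection principle for Brownian motion, P(M_t ≥ a) = 2 · P(B_t ≥ a) for a ≥ 0. Since B_t ~ N(0, t), P(B_t ≥ 3.41) = 1 − Φ(3.41/√t) = 1 − Φ(3.41/√11.3) = 1 − Φ(1.0144). So
  P(M_{11.3} ≥ 3.41) = 2(1 − Φ(1.0144)) ≈ 0.3104.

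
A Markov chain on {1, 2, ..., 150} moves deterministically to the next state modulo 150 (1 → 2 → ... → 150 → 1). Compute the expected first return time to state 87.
E[T_87 | X_0 = 87] = 150

The chain cycles deterministically, so starting at state 87 it returns in exactly 150 steps. Equivalently, the stationary distribution is uniform π_j = 1/150 for every state j, so by Kac's formula E[T_87] = 1/π_87 = 150.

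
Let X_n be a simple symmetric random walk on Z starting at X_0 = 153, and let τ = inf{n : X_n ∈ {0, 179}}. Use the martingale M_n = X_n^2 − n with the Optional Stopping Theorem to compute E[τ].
E[τ] = 3978

M_n = X_n^2 − n is a martingale (since E[X_{n+1}^2 | F_n] = X_n^2 + 1). By OST (τ has finite mean in a bounded region), E[M_τ] = E[M_0] = X_0^2 − 0 = 153^2 = 23409. Also E[M_τ] = E[X_τ^2] − E[τ]. The walk exits at 0 or 179, with P(hit 179 first) = 153/179, so E[X_τ^2] = 179^2 · 153/179 + 0 = 27387. Thus E[τ] = E[X_τ^2] − E[M_τ] = 27387 − 23409 = 3978 = 153(179 − 153) = 3978.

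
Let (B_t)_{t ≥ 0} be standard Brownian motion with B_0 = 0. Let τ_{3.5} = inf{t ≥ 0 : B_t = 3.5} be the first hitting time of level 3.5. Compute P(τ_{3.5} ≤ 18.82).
P(τ_{3.5} ≤ 18.82) = 2(1 − Φ(3.5/√18.82)) = 2(1 − Φ(0.8068)) ≈ 0.4198

By the reflection principle for standard BM, P(τ_b ≤ t) = 2 · P(B_t ≥ b). Since B_t ~ N(0, t), P(B_t ≥ 3.5) = 1 − Φ(3.5/√t) = 1 − Φ(3.5/√18.82) = 1 − Φ(0.8068) ≈ 0.20989. Doubling: P(τ_{3.5} ≤ 18.82) ≈ 2 · 0.20989 = 0.41978 ≈ 0.4198.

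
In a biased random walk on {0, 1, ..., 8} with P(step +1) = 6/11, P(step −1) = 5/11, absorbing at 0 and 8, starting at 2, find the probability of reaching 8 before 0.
P(hit 8 before 0) = (1 − (5/6)^2) / (1 − (5/6)^8) = 46656/117181

Let u_k denote P(reach 8 before 0 | start at k). Boundary: u_0 = 0, u_8 = 1. Recurrence: u_k = 6/11·u_{k+1} + 5/11·u_{k-1} for 1 ≤ k ≤ 7. Try u_k = A + B·r^k with r = q/p = (5/11)/(6/11) = 5/6. Substitution satisfies the recurrence; boundary conditions give:
  u_k = (1 − r^k) / (1 − r^N) = (1 − (5/6)^2) / (1 − (5/6)^8) = 46656/117181.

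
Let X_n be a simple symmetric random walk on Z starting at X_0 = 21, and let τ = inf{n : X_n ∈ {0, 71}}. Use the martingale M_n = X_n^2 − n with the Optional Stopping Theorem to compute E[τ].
E[τ] = 1050

M_n = X_n^2 − n is a martingale (since E[X_{n+1}^2 | F_n] = X_n^2 + 1). By OST (τ has finite mean in a bounded region), E[M_τ] = E[M_0] = X_0^2 − 0 = 21^2 = 441. Also E[M_τ] = E[X_τ^2] − E[τ]. The walk exits at 0 or 71, with P(hit 71 first) = 21/71, so E[X_τ^2] = 71^2 · 21/71 + 0 = 1491. Thus E[τ] = E[X_τ^2] − E[M_τ] = 1491 − 441 = 1050 = 21(71 − 21) = 1050.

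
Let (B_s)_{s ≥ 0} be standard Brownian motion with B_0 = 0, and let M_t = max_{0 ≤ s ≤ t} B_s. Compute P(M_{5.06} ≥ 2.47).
P(M_{5.06} ≥ 2.47) = 2·P(B_{5.06} ≥ 2.47) = 2(1 − Φ(2.47/√5.06)) ≈ 0.2722

By the reflection principle for Brownian motion, P(M_t ≥ a) = 2 · P(B_t ≥ a) for a ≥ 0. Since B_t ~ N(0, t), P(B_t ≥ 2.47) = 1 − Φ(2.47/√t) = 1 − Φ(2.47/√5.06) = 1 − Φ(1.0980). So
  P(M_{5.06} ≥ 2.47) = 2(1 − Φ(1.0980)) ≈ 0.2722.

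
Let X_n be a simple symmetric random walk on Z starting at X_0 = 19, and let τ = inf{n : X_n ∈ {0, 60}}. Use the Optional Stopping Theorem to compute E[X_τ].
E[X_τ] = 19

X_n is a martingale and τ is a bounded-mean stopping time (indeed τ is finite a.s. with bounded expectation since the walk is in a bounded region). By the OST, E[X_τ] = E[X_0] = 19. Equivalently: E[X_τ] = 60 · P(hit 60 first) + 0 · P(hit 0 first) = 60 · (19/60) = 19.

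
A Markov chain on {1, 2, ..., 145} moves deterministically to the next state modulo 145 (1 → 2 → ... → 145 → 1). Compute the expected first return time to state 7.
E[T_7 | X_0 = 7] = 145

The chain cycles deterministically, so starting at state 7 it returns in exactly 145 steps. Equivalently, the stationary distribution is uniform π_j = 1/145 for every state j, so by Kac's formula E[T_7] = 1/π_7 = 145.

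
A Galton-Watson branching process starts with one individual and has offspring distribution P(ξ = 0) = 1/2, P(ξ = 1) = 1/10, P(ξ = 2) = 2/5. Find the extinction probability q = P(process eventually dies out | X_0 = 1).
q = 1

Mean offspring μ = 0·1/2 + 1·1/10 + 2·2/5 = 9/10 ≤ 1. For μ ≤ 1 with offspring not concentrated at 1, the Galton-Watson process goes extinct almost surely, so q = 1.
(Algebraic check: The pgf is f(s) = 1/2 + 1/10·s + 2/5·s². The extinction probability q is the smallest fixed point of f in [0, 1]. Setting s = f(s):
  2/5·s² + (1/10 − 1)·s + 1/2 = 0
  2/5·s² − (1/2 + 2/5)·s + 1/2 = 0
which factors as (s − 1)·(2/5·s − 1/2) = 0, giving roots s = 1 and s = (1/2)/(2/5) = 5/4. Since 5/4 ≥ 1, the smallest root in [0, 1] is s = 1.)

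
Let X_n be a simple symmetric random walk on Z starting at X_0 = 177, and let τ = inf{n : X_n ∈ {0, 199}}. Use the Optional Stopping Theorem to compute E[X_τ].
E[X_τ] = 177

X_n is a martingale and τ is a bounded-mean stopping time (indeed τ is finite a.s. with bounded expectation since the walk is in a bounded region). By the OST, E[X_τ] = E[X_0] = 177. Equivalently: E[X_τ] = 199 · P(hit 199 first) + 0 · P(hit 0 first) = 199 · (177/199) = 177.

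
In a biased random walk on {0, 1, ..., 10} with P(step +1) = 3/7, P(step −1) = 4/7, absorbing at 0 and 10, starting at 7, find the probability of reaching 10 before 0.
P(hit 10 before 0) = (1 − (4/3)^7) / (1 − (4/3)^10) = 383319/989527

Let u_k denote P(reach 10 before 0 | start at k). Boundary: u_0 = 0, u_10 = 1. Recurrence: u_k = 3/7·u_{k+1} + 4/7·u_{k-1} for 1 ≤ k ≤ 9. Try u_k = A + B·r^k with r = q/p = (4/7)/(3/7) = 4/3. Substitution satisfies the recurrence; boundary conditions give:
  u_k = (1 − r^k) / (1 − r^N) = (1 − (4/3)^7) / (1 − (4/3)^10) = 383319/989527.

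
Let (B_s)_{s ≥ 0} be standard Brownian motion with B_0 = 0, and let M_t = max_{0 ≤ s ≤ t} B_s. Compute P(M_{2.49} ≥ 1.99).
P(M_{2.49} ≥ 1.99) = 2·P(B_{2.49} ≥ 1.99) = 2(1 − Φ(1.99/√2.49)) ≈ 0.2073

By the reflection principle for Brownian motion, P(M_t ≥ a) = 2 · P(B_t ≥ a) for a ≥ 0. Since B_t ~ N(0, t), P(B_t ≥ 1.99) = 1 − Φ(1.99/√t) = 1 − Φ(1.99/√2.49) = 1 − Φ(1.2611). So
  P(M_{2.49} ≥ 1.99) = 2(1 − Φ(1.2611)) ≈ 0.2073.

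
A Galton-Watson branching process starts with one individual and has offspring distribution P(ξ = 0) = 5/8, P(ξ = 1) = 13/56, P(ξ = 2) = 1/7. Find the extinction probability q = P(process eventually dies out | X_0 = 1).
q = 1

Mean offspring μ = 0·5/8 + 1·13/56 + 2·1/7 = 29/56 ≤ 1. For μ ≤ 1 with offspring not concentrated at 1, the Galton-Watson process goes extinct almost surely, so q = 1.
(Algebraic check: The pgf is f(s) = 5/8 + 13/56·s + 1/7·s². The extinction probability q is the smallest fixed point of f in [0, 1]. Setting s = f(s):
  1/7·s² + (13/56 − 1)·s + 5/8 = 0
  1/7·s² − (5/8 + 1/7)·s + 5/8 = 0
which factors as (s − 1)·(1/7·s − 5/8) = 0, giving roots s = 1 and s = (5/8)/(1/7) = 35/8. Since 35/8 ≥ 1, the smallest root in [0, 1] is s = 1.)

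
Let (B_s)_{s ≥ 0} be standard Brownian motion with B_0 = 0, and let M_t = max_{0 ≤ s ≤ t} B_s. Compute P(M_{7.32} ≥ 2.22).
P(M_{7.32} ≥ 2.22) = 2·P(B_{7.32} ≥ 2.22) = 2(1 − Φ(2.22/√7.32)) ≈ 0.4119

By the reflection principle for Brownian motion, P(M_t ≥ a) = 2 · P(B_t ≥ a) for a ≥ 0. Since B_t ~ N(0, t), P(B_t ≥ 2.22) = 1 − Φ(2.22/√t) = 1 − Φ(2.22/√7.32) = 1 − Φ(0.8205). So
  P(M_{7.32} ≥ 2.22) = 2(1 − Φ(0.8205)) ≈ 0.4119.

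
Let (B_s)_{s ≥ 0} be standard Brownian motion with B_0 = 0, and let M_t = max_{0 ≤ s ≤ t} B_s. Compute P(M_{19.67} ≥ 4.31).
P(M_{19.67} ≥ 4.31) = 2·P(B_{19.67} ≥ 4.31) = 2(1 − Φ(4.31/√19.67)) ≈ 0.3312

By the reflection principle for Brownian motion, P(M_t ≥ a) = 2 · P(B_t ≥ a) for a ≥ 0. Since B_t ~ N(0, t), P(B_t ≥ 4.31) = 1 − Φ(4.31/√t) = 1 − Φ(4.31/√19.67) = 1 − Φ(0.9718). So
  P(M_{19.67} ≥ 4.31) = 2(1 − Φ(0.9718)) ≈ 0.3312.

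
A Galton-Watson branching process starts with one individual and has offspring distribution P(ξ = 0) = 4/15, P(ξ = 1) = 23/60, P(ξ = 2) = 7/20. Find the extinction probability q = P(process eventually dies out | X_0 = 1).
q = 16/21

The pgf is f(s) = 4/15 + 23/60·s + 7/20·s². The extinction probability q is the smallest fixed point of f in [0, 1]. Setting s = f(s):
  7/20·s² + (23/60 − 1)·s + 4/15 = 0
  7/20·s² − (4/15 + 7/20)·s + 4/15 = 0
which factors as (s − 1)·(7/20·s − 4/15) = 0, giving roots s = 1 and s = (4/15)/(7/20) = 16/21.
Mean offspring μ = 23/60 + 2·7/20 = 13/12 > 1 (supercritical), so q < 1. The extinction probability is the smaller root: q = (4/15)/(7/20) = 16/21.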